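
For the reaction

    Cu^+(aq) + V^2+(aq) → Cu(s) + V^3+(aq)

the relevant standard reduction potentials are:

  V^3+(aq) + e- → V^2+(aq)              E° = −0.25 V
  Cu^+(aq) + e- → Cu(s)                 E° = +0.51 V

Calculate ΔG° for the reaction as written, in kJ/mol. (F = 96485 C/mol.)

In the reaction as written Cu^+(aq) is reduced, so the Cu⁺/Cu couple is the cathode and V³⁺/V²⁺ is the anode.
E°cell = +0.51 − (−0.25) = +0.76 V; balancing electrons gives n = 1.
ΔG° = −nFE°cell = −(1)(96485)(+0.76) J/mol = −73.3 kJ/mol.

−73.3 kJ/mol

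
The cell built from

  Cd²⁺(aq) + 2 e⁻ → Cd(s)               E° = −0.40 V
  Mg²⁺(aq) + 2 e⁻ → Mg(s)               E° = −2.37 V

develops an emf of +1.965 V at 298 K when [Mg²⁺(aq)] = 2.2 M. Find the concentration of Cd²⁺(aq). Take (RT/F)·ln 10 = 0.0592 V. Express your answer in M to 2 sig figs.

Cd²⁺/Cd is the cathode (higher E°); E°cell = −0.40 − (−2.37) = +1.97 V with n = 2.
From the Nernst equation, log Q = n(E° − E)/0.0592 = 2·(+1.97 − (+1.965))/0.0592 = 0.169.
Balancing electrons gives Cd²⁺(aq) + Mg(s) → Cd(s) + Mg²⁺(aq); thus Q = [Mg²⁺(aq)] / [Cd²⁺(aq)].
Isolating [Cd²⁺(aq)] in Q = 10^{0.169} yields log [Cd²⁺(aq)] = 0.173, i.e. 1.5 M.

1.5 M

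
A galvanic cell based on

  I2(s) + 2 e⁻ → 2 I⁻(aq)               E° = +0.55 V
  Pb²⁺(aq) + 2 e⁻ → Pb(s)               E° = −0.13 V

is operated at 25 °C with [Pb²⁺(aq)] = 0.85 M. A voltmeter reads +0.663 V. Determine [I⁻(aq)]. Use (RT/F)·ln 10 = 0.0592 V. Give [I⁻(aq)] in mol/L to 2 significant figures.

I₂/I⁻ is the cathode (higher E°); E°cell = +0.55 − (−0.13) = +0.68 V with n = 2.
Rearranging E = E° − (0.0592/n)·log Q gives log Q = 2(+0.68 − (+0.663))/0.0592 = 0.574.
The balanced reaction is I2(s) + Pb(s) → 2 I⁻(aq) + Pb²⁺(aq), so Q = [I⁻(aq)]^2·[Pb²⁺(aq)].
Solving for the unknown gives log [I⁻(aq)] = 0.322, so [I⁻(aq)] ≈ 2.1 M.

2.1 M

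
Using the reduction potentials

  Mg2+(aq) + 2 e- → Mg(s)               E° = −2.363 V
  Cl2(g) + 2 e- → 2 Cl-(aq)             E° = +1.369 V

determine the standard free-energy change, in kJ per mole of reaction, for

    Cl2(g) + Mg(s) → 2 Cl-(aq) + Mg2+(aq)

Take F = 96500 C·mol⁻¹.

In the reaction as written Cl2(g) is reduced, so the Cl₂/Cl⁻ couple is the cathode and Mg²⁺/Mg is the anode.
E°cell = +1.369 − (−2.363) = +3.732 V; balancing electrons gives n = 2.
ΔG° = −nFE°cell = −(2)(96500)(+3.732) J/mol = −720 kJ/mol.

−720 kJ/mol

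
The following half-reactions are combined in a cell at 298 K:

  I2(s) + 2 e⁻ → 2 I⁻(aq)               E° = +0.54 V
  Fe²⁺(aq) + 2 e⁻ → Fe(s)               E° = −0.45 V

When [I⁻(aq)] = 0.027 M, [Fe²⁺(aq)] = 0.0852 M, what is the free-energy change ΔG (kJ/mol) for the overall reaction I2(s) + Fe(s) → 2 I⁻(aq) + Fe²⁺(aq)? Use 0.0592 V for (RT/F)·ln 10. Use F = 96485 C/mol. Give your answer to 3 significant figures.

The standard cell potential is +0.54 − (−0.45) = +0.99 V, with n = 2 electrons in the balanced equation.
The reaction quotient is [I⁻(aq)]^2·[Fe²⁺(aq)] = 6.21×10^−5; by Nernst, E = +0.99 − (0.0592/2)(−4.207) = +1.1145 V.
Finally ΔG = −nFE = −(2)(96485 C/mol)(+1.1145 V) = −215 kJ/mol.

−215 kJ/mol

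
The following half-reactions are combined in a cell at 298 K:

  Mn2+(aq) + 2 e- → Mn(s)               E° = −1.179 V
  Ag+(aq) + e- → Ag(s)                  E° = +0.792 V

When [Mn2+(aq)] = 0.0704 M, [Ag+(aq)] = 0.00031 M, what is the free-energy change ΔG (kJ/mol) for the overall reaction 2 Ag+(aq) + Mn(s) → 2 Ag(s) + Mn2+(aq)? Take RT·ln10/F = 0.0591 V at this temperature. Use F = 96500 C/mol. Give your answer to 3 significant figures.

−347 kJ/mol

The standard cell potential is +0.792 − (−1.179) = +1.971 V, with n = 2 electrons in the balanced equation.
Here Q = [Mn2+(aq)] / [Ag+(aq)]^2 = 7.33×10^5 (log Q = 5.865), giving E = +1.971 − (0.0591/2)·(5.865) = +1.7977 V.
ΔG = −nFE = −(2)(96500)(+1.7977) J/mol = −347 kJ/mol.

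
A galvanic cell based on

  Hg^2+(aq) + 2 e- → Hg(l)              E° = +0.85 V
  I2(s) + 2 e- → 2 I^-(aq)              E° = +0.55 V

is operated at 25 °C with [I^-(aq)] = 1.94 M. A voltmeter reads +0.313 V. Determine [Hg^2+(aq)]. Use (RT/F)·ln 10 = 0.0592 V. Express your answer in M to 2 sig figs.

Hg²⁺/Hg is the cathode (higher E°); E°cell = +0.85 − (+0.55) = +0.30 V with n = 2.
Since E = E° − (0.0592/n)·log Q, log Q = n(E° − E)/0.0592 = −0.439.
Balancing electrons gives Hg^2+(aq) + 2 I^-(aq) → Hg(l) + I2(s); thus Q = 1 / ([Hg^2+(aq)]·[I^-(aq)]^2).
Solving for the unknown gives log [Hg^2+(aq)] = −0.137, so [Hg^2+(aq)] ≈ 0.73 M.

0.73 M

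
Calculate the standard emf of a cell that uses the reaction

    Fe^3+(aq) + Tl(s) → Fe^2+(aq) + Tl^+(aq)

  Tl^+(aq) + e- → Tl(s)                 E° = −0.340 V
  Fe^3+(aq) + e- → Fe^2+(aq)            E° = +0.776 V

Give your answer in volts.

+1.116 V

Fe^3+(aq) gains electrons, so the Fe³⁺/Fe²⁺ couple is the cathode; the Tl⁺/Tl couple is the anode.
E°cell = E°(cathode) − E°(anode) = +0.776 − (−0.340) = +1.116 V.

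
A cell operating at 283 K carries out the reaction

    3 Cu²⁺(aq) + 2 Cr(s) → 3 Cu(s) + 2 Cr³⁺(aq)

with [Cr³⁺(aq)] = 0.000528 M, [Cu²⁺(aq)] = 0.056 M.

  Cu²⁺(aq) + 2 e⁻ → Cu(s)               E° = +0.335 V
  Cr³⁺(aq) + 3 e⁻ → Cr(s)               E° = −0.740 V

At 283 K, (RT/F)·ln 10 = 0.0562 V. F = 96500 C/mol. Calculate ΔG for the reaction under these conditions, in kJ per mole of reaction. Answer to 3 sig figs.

E°cell = +0.335 − (−0.740) = +1.075 V; the balanced reaction transfers n = 6 electrons.
Here Q = [Cr³⁺(aq)]^2 / [Cu²⁺(aq)]^3 = 0.00159 (log Q = −2.799), giving E = +1.075 − (0.0562/6)·(−2.799) = +1.1012 V.
Then ΔG = −nFE = −6 × 96500 × +1.1012 J/mol = −638 kJ/mol.

−638 kJ/mol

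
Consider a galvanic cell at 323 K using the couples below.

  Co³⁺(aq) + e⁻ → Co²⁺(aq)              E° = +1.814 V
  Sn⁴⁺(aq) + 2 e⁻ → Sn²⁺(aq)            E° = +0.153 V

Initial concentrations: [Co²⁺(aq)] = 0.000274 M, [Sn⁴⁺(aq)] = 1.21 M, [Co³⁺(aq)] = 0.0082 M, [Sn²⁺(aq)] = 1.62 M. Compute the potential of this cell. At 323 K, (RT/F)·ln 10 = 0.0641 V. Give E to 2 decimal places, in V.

The Co³⁺/Co²⁺ couple has the more positive E°, so it is the cathode; Sn⁴⁺/Sn²⁺ is the anode.
E°cell = +1.814 − (+0.153) = +1.661 V, with n = 2 electrons transferred.
The balanced reaction is 2 Co³⁺(aq) + Sn²⁺(aq) → 2 Co²⁺(aq) + Sn⁴⁺(aq), so Q = ([Co²⁺(aq)]^2·[Sn⁴⁺(aq)]) / ([Co³⁺(aq)]^2·[Sn²⁺(aq)]) = 0.000834 and log Q = −3.079.
E = E° − (0.0641/n)·log Q = +1.661 − (0.0641/2)(−3.079) = +1.76 V.

+1.76 V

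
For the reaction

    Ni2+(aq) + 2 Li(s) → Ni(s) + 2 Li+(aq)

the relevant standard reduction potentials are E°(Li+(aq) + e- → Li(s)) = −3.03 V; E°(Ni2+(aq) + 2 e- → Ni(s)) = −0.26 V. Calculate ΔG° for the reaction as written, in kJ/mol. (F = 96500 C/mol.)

In the reaction as written Ni2+(aq) is reduced, so the Ni²⁺/Ni couple is the cathode and Li⁺/Li is the anode.
E°cell = −0.26 − (−3.03) = +2.77 V; balancing electrons gives n = 2.
ΔG° = −nFE°cell = −(2)(96500)(+2.77) J/mol = −535 kJ/mol.

−535 kJ/mol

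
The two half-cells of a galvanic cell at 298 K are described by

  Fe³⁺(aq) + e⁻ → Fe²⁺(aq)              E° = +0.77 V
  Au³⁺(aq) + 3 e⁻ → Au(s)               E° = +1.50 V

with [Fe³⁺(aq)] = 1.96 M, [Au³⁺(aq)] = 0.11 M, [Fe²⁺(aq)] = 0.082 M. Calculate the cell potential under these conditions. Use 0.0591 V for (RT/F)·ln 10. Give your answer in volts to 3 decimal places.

+0.630 V

Au³⁺/Au is reduced (cathode, E° = +1.50 V) and Fe³⁺/Fe²⁺ is oxidized (anode).
The standard potential is +1.50 − (+0.77) = +0.73 V and the balanced reaction transfers n = 3 electrons.
The balanced reaction is Au³⁺(aq) + 3 Fe²⁺(aq) → Au(s) + 3 Fe³⁺(aq), so Q = [Fe³⁺(aq)]^3 / ([Au³⁺(aq)]·[Fe²⁺(aq)]^3) = 1.24×10^5 and log Q = 5.094.
Applying E = E° − (RT ln10/nF)·log Q gives +0.73 − (0.0591/3)(5.094) = +0.630 V.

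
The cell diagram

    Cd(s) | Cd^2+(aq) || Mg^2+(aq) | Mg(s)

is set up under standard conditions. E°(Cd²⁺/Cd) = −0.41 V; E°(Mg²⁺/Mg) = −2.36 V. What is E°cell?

−1.95 V

By convention the left-hand electrode in cell notation is the anode (oxidation) and the right-hand electrode is the cathode (reduction).
E°cell = E°(right) − E°(left) = −2.36 − (−0.41) = −1.95 V.
The negative sign shows that, as written, the cell would require an external voltage to drive the reaction.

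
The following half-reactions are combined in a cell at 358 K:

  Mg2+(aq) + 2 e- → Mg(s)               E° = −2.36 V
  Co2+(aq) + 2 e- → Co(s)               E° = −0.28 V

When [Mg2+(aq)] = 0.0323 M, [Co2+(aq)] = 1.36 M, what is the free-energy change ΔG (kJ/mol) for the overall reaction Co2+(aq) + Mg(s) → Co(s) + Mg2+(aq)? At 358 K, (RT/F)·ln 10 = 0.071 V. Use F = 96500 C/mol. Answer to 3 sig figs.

With Co²⁺/Co reduced at the cathode, E°cell = −0.28 − (−2.36) = +2.08 V and n = 2.
Q = [Mg2+(aq)] / [Co2+(aq)] = 0.0238, so log Q = −1.624 and E = +2.08 − (0.071/2)(−1.624) = +2.1377 V.
Then ΔG = −nFE = −2 × 96500 × +2.1377 J/mol = −413 kJ/mol.

−413 kJ/mol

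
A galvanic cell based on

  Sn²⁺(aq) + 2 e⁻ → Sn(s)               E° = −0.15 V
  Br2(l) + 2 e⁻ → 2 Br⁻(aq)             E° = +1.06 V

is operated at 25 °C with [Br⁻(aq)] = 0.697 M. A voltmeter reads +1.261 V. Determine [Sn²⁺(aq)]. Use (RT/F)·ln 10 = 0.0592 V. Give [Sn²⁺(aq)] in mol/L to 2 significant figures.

0.039 M

Br₂/Br⁻ is the cathode (higher E°); E°cell = +1.06 − (−0.15) = +1.21 V with n = 2.
Since E = E° − (0.0592/n)·log Q, log Q = n(E° − E)/0.0592 = −1.723.
The balanced reaction is Br2(l) + Sn(s) → 2 Br⁻(aq) + Sn²⁺(aq), so Q = [Br⁻(aq)]^2·[Sn²⁺(aq)].
Substituting the known concentrations and solving, log [Sn²⁺(aq)] = −1.409 and [Sn²⁺(aq)] = 0.039 M.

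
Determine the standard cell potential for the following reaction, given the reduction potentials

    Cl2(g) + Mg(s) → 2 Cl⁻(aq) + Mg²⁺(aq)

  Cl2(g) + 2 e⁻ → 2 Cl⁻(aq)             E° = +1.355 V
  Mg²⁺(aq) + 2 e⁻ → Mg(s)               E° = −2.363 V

+3.718 V

Cl2(g) gains electrons, so the Cl₂/Cl⁻ couple is the cathode; the Mg²⁺/Mg couple is the anode.
E°cell = E°(cathode) − E°(anode) = +1.355 − (−2.363) = +3.718 V.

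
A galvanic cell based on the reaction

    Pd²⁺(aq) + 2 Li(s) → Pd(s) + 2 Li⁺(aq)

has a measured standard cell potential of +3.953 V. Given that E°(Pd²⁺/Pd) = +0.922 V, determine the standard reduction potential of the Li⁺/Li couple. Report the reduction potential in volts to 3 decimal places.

−3.031 V

In the reaction as written the Pd²⁺/Pd couple is reduced (cathode) and Li⁺/Li is oxidized (anode), so E°cell = E°(Pd²⁺/Pd) − E°(Li⁺/Li).
E°(Li⁺/Li) = E°(cathode) − E°cell = +0.922 − (+3.953) = −3.031 V.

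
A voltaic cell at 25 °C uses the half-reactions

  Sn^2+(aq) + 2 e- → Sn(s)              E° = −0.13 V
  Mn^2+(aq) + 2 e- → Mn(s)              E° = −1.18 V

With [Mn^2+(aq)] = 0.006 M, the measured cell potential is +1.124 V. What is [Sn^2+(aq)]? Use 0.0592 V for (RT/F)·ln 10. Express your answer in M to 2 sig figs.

1.9 M

Sn²⁺/Sn is the cathode (higher E°); E°cell = −0.13 − (−1.18) = +1.05 V with n = 2.
Rearranging E = E° − (0.0592/n)·log Q gives log Q = 2(+1.05 − (+1.124))/0.0592 = −2.500.
For Sn^2+(aq) + Mn(s) → Sn(s) + Mn^2+(aq), the reaction quotient is Q = [Mn^2+(aq)] / [Sn^2+(aq)].
Solving for the unknown gives log [Sn^2+(aq)] = 0.278, so [Sn^2+(aq)] ≈ 1.9 M.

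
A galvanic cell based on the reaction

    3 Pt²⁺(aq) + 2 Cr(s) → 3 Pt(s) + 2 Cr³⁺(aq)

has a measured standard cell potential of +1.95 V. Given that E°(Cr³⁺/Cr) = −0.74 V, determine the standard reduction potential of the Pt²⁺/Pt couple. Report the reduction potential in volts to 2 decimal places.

+1.21 V

In the reaction as written the Pt²⁺/Pt couple is reduced (cathode) and Cr³⁺/Cr is oxidized (anode), so E°cell = E°(Pt²⁺/Pt) − E°(Cr³⁺/Cr).
E°(Pt²⁺/Pt) = E°cell + E°(anode) = +1.95 + (−0.74) = +1.21 V.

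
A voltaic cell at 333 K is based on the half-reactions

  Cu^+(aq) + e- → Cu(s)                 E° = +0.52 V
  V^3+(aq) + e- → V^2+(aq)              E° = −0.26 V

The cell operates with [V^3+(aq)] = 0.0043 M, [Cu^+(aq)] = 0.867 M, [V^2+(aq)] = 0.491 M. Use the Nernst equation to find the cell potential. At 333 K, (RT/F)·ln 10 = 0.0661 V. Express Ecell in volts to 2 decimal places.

+0.91 V

Since E°(Cu⁺/Cu) > E°(V³⁺/V²⁺), Cu⁺/Cu serves as the cathode.
E°cell = +0.52 − (−0.26) = +0.78 V, with n = 1 electron transferred.
For the overall reaction Cu^+(aq) + V^2+(aq) → Cu(s) + V^3+(aq), Q = [V^3+(aq)] / ([Cu^+(aq)]·[V^2+(aq)]) = 0.0101, giving log Q = −1.996.
By the Nernst equation, E = +0.78 − (0.0661/1)·(−1.996) = +0.91 V.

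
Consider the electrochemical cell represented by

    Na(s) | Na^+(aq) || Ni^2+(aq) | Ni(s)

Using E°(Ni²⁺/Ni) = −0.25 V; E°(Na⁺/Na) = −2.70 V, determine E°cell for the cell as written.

By convention the left-hand electrode in cell notation is the anode (oxidation) and the right-hand electrode is the cathode (reduction).
E°cell = E°(right) − E°(left) = −0.25 − (−2.70) = +2.45 V.

+2.45 V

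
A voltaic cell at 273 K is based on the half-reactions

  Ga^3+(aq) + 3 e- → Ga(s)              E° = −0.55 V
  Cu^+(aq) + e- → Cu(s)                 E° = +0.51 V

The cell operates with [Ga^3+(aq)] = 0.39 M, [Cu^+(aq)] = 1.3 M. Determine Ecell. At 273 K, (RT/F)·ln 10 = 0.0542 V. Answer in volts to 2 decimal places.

Cu⁺/Cu is reduced (cathode, E° = +0.51 V) and Ga³⁺/Ga is oxidized (anode).
E°cell = +0.51 − (−0.55) = +1.06 V, with n = 3 electrons transferred.
The balanced reaction is 3 Cu^+(aq) + Ga(s) → 3 Cu(s) + Ga^3+(aq), so Q = [Ga^3+(aq)] / [Cu^+(aq)]^3 = 0.178 and log Q = −0.751.
By the Nernst equation, E = +1.06 − (0.0542/3)·(−0.751) = +1.07 V.

+1.07 V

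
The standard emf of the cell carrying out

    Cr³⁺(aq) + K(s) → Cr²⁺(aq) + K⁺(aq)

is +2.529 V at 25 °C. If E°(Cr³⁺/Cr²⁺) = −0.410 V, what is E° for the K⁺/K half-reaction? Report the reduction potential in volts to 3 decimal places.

In the reaction as written the Cr³⁺/Cr²⁺ couple is reduced (cathode) and K⁺/K is oxidized (anode), so E°cell = E°(Cr³⁺/Cr²⁺) − E°(K⁺/K).
E°(K⁺/K) = E°(cathode) − E°cell = −0.410 − (+2.529) = −2.939 V.

−2.939 V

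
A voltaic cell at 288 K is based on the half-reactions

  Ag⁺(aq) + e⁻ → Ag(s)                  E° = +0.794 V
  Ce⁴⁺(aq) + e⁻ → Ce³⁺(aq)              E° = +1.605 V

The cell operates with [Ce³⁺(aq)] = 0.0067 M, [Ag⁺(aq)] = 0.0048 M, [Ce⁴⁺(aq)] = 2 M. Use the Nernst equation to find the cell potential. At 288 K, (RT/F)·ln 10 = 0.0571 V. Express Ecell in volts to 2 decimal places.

Ce⁴⁺/Ce³⁺ is reduced (cathode, E° = +1.605 V) and Ag⁺/Ag is oxidized (anode).
The standard potential is +1.605 − (+0.794) = +0.811 V and the balanced reaction transfers n = 1 electron.
Balancing gives Ce⁴⁺(aq) + Ag(s) → Ce³⁺(aq) + Ag⁺(aq); hence Q = ([Ce³⁺(aq)]·[Ag⁺(aq)]) / [Ce⁴⁺(aq)] = 1.61×10^−5 (log Q = −4.794).
E = E° − (0.0571/n)·log Q = +0.811 − (0.0571/1)(−4.794) = +1.08 V.

+1.08 V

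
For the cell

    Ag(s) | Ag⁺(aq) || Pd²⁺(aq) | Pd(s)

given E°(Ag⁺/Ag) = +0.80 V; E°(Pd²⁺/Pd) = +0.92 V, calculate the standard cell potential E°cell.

+0.12 V

By convention the left-hand electrode in cell notation is the anode (oxidation) and the right-hand electrode is the cathode (reduction).
E°cell = E°(right) − E°(left) = +0.92 − (+0.80) = +0.12 V.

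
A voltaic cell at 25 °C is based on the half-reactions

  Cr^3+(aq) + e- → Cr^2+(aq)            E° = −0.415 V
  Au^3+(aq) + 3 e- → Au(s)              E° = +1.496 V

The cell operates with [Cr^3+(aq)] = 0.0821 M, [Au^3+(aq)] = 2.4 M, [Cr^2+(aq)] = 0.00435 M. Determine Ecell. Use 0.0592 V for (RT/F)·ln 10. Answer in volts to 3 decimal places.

Au³⁺/Au is reduced (cathode, E° = +1.496 V) and Cr³⁺/Cr²⁺ is oxidized (anode).
The standard potential is +1.496 − (−0.415) = +1.911 V and the balanced reaction transfers n = 3 electrons.
For the overall reaction Au^3+(aq) + 3 Cr^2+(aq) → Au(s) + 3 Cr^3+(aq), Q = [Cr^3+(aq)]^3 / ([Au^3+(aq)]·[Cr^2+(aq)]^3) = 2.8×10^3, giving log Q = 3.447.
Applying E = E° − (RT ln10/nF)·log Q gives +1.911 − (0.0592/3)(3.447) = +1.843 V.

+1.843 V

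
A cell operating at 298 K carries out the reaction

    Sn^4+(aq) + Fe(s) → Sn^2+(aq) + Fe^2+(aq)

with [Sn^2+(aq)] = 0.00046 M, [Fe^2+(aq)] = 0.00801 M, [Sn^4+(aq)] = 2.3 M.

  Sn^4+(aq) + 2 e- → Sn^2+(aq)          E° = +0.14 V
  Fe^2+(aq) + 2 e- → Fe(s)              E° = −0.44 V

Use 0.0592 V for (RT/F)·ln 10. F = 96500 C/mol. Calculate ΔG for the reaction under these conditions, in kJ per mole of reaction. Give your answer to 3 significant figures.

The standard cell potential is +0.14 − (−0.44) = +0.58 V, with n = 2 electrons in the balanced equation.
Q = ([Sn^2+(aq)]·[Fe^2+(aq)]) / [Sn^4+(aq)] = 1.6×10^−6, so log Q = −5.795 and E = +0.58 − (0.0592/2)(−5.795) = +0.7515 V.
Then ΔG = −nFE = −2 × 96500 × +0.7515 J/mol = −145 kJ/mol.

−145 kJ/mol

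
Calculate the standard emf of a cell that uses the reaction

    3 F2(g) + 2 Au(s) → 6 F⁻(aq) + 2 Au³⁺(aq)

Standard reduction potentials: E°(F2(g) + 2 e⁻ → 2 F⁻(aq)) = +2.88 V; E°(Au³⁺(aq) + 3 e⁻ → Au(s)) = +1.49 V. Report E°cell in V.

+1.39 V

In the reaction as written, F2(g) is reduced (cathode) and Au³⁺(aq) is produced by oxidation at the anode.
E°cell = E°(cathode) − E°(anode) = +2.88 − (+1.49) = +1.39 V.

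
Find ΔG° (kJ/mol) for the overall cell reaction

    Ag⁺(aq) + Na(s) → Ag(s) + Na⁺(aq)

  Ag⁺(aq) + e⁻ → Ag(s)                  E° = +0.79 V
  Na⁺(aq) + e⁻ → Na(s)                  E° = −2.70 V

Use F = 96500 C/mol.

In the reaction as written Ag⁺(aq) is reduced, so the Ag⁺/Ag couple is the cathode and Na⁺/Na is the anode.
E°cell = +0.79 − (−2.70) = +3.49 V; balancing electrons gives n = 1.
ΔG° = −nFE°cell = −(1)(96500)(+3.49) J/mol = −337 kJ/mol.

−337 kJ/mol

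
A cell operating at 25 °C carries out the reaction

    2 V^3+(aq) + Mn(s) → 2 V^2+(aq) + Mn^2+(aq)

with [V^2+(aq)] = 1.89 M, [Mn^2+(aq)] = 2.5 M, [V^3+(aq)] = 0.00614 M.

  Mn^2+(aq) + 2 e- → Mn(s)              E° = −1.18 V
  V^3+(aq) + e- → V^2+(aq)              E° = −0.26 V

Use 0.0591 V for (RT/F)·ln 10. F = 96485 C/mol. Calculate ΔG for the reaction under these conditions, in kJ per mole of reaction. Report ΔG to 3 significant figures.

E°cell = −0.26 − (−1.18) = +0.92 V; the balanced reaction transfers n = 2 electrons.
The reaction quotient is ([V^2+(aq)]^2·[Mn^2+(aq)]) / [V^3+(aq)]^2 = 2.37×10^5; by Nernst, E = +0.92 − (0.0591/2)(5.375) = +0.7612 V.
Then ΔG = −nFE = −2 × 96485 × +0.7612 J/mol = −147 kJ/mol.

−147 kJ/mol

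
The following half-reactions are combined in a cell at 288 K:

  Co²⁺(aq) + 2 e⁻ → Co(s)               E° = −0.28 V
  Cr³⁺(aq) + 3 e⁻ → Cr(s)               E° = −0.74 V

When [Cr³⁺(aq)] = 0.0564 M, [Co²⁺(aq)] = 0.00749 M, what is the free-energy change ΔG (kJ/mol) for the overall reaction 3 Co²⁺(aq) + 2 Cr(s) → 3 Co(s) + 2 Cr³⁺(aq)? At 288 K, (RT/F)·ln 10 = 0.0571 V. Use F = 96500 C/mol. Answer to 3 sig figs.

E°cell = −0.28 − (−0.74) = +0.46 V; the balanced reaction transfers n = 6 electrons.
The reaction quotient is [Cr³⁺(aq)]^2 / [Co²⁺(aq)]^3 = 7.57×10^3; by Nernst, E = +0.46 − (0.0571/6)(3.879) = +0.4231 V.
Finally ΔG = −nFE = −(6)(96500 C/mol)(+0.4231 V) = −245 kJ/mol.

−245 kJ/mol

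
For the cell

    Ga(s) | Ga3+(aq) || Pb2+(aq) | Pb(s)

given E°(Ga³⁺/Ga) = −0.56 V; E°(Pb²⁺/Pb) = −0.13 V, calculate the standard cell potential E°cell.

+0.43 V

By convention the left-hand electrode in cell notation is the anode (oxidation) and the right-hand electrode is the cathode (reduction).
E°cell = E°(right) − E°(left) = −0.13 − (−0.56) = +0.43 V.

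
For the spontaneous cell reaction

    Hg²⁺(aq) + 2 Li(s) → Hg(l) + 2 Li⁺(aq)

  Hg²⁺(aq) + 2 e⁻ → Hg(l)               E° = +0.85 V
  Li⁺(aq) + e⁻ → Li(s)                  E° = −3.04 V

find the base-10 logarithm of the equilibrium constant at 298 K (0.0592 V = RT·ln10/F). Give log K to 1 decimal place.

The Hg²⁺/Hg couple is reduced (cathode); E°cell = +0.85 − (−3.04) = +3.89 V with n = 2.
At equilibrium E = 0, so log K = nE°cell / 0.0592 = (2)(+3.89) / 0.0592 = 131.4.

log K = 131.4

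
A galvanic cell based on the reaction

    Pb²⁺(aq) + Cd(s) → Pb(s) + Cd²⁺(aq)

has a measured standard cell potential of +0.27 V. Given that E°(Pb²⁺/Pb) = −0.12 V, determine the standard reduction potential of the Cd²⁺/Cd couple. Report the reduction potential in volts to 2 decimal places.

−0.39 V

In the reaction as written the Pb²⁺/Pb couple is reduced (cathode) and Cd²⁺/Cd is oxidized (anode), so E°cell = E°(Pb²⁺/Pb) − E°(Cd²⁺/Cd).
E°(Cd²⁺/Cd) = E°(cathode) − E°cell = −0.12 − (+0.27) = −0.39 V.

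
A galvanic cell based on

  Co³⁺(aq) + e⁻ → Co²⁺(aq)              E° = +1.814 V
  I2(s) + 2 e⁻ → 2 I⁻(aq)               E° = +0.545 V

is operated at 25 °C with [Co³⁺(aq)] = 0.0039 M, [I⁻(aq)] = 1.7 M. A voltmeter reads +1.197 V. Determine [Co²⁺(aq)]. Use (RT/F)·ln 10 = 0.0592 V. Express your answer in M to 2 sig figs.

0.11 M

Co³⁺/Co²⁺ is the cathode (higher E°); E°cell = +1.814 − (+0.545) = +1.269 V with n = 2.
Rearranging E = E° − (0.0592/n)·log Q gives log Q = 2(+1.269 − (+1.197))/0.0592 = 2.432.
For 2 Co³⁺(aq) + 2 I⁻(aq) → 2 Co²⁺(aq) + I2(s), the reaction quotient is Q = [Co²⁺(aq)]^2 / ([Co³⁺(aq)]^2·[I⁻(aq)]^2).
Solving for the unknown gives log [Co²⁺(aq)] = −0.962, so [Co²⁺(aq)] ≈ 0.11 M.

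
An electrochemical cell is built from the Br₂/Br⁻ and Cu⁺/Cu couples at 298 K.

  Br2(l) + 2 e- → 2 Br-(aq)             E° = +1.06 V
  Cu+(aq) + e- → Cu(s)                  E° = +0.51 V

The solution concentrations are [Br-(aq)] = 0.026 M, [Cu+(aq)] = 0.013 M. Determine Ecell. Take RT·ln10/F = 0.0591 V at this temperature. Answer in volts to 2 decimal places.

+0.76 V

Br₂/Br⁻ is reduced (cathode, E° = +1.06 V) and Cu⁺/Cu is oxidized (anode).
E°cell = +1.06 − (+0.51) = +0.55 V, with n = 2 electrons transferred.
Balancing gives Br2(l) + 2 Cu(s) → 2 Br-(aq) + 2 Cu+(aq); hence Q = [Br-(aq)]^2·[Cu+(aq)]^2 = 1.14×10^−7 (log Q = −6.942).
By the Nernst equation, E = +0.55 − (0.0591/2)·(−6.942) = +0.76 V.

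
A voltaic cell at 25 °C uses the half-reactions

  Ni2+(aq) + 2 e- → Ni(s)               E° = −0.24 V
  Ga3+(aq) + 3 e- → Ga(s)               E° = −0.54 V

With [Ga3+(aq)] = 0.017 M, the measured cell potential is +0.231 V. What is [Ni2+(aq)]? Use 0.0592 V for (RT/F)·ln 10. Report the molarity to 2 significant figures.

With Ni²⁺/Ni at the cathode and Ga³⁺/Ga at the anode, E°cell = −0.24 − (−0.54) = +0.30 V (n = 6).
From the Nernst equation, log Q = n(E° − E)/0.0592 = 6·(+0.30 − (+0.231))/0.0592 = 6.993.
For 3 Ni2+(aq) + 2 Ga(s) → 3 Ni(s) + 2 Ga3+(aq), the reaction quotient is Q = [Ga3+(aq)]^2 / [Ni2+(aq)]^3.
Isolating [Ni2+(aq)] in Q = 10^{6.993} yields log [Ni2+(aq)] = −3.511, i.e. 0.00031 M.

0.00031 M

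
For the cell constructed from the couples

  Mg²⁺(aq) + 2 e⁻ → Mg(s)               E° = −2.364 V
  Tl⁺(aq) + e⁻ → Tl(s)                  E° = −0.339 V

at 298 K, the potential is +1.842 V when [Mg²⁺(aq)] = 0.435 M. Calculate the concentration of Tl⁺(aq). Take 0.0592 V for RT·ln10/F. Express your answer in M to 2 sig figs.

0.00053 M

Tl⁺/Tl is the cathode (higher E°); E°cell = −0.339 − (−2.364) = +2.025 V with n = 2.
From the Nernst equation, log Q = n(E° − E)/0.0592 = 2·(+2.025 − (+1.842))/0.0592 = 6.182.
The balanced reaction is 2 Tl⁺(aq) + Mg(s) → 2 Tl(s) + Mg²⁺(aq), so Q = [Mg²⁺(aq)] / [Tl⁺(aq)]^2.
Isolating [Tl⁺(aq)] in Q = 10^{6.182} yields log [Tl⁺(aq)] = −3.272, i.e. 0.00053 M.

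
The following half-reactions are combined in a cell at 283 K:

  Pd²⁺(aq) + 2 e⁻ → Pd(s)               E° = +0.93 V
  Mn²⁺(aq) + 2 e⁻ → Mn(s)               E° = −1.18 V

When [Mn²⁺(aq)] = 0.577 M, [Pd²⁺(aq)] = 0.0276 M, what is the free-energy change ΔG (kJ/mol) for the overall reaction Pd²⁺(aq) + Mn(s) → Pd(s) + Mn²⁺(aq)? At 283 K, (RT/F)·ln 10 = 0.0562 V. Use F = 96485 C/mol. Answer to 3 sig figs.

−400 kJ/mol

The standard cell potential is +0.93 − (−1.18) = +2.11 V, with n = 2 electrons in the balanced equation.
Here Q = [Mn²⁺(aq)] / [Pd²⁺(aq)] = 20.9 (log Q = 1.320), giving E = +2.11 − (0.0562/2)·(1.320) = +2.0729 V.
Then ΔG = −nFE = −2 × 96485 × +2.0729 J/mol = −400 kJ/mol.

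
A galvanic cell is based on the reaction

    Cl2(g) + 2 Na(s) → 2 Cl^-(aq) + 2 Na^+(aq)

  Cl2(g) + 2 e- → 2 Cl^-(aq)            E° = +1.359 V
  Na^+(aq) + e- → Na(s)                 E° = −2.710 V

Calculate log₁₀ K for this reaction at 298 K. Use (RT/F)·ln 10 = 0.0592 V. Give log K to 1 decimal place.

log K = 137.5

The Cl₂/Cl⁻ couple is reduced (cathode); E°cell = +1.359 − (−2.710) = +4.069 V with n = 2.
At equilibrium E = 0, so log K = nE°cell / 0.0592 = (2)(+4.069) / 0.0592 = 137.5.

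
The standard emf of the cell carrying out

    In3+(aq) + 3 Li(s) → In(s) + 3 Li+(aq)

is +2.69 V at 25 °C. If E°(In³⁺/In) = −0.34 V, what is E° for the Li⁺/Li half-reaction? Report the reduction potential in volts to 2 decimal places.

In the reaction as written the In³⁺/In couple is reduced (cathode) and Li⁺/Li is oxidized (anode), so E°cell = E°(In³⁺/In) − E°(Li⁺/Li).
E°(Li⁺/Li) = E°(cathode) − E°cell = −0.34 − (+2.69) = −3.03 V.

−3.03 V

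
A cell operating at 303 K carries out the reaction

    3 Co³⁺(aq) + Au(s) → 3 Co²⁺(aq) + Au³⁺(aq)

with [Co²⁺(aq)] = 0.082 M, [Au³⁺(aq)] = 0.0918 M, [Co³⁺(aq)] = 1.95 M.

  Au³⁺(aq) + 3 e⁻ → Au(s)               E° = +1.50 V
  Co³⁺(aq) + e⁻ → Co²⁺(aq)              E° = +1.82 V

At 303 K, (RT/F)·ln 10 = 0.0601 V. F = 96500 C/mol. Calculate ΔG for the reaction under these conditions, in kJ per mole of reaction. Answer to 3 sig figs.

The standard cell potential is +1.82 − (+1.50) = +0.32 V, with n = 3 electrons in the balanced equation.
The reaction quotient is ([Co²⁺(aq)]^3·[Au³⁺(aq)]) / [Co³⁺(aq)]^3 = 6.83×10^−6; by Nernst, E = +0.32 − (0.0601/3)(−5.166) = +0.4235 V.
ΔG = −nFE = −(3)(96500)(+0.4235) J/mol = −123 kJ/mol.

−123 kJ/mol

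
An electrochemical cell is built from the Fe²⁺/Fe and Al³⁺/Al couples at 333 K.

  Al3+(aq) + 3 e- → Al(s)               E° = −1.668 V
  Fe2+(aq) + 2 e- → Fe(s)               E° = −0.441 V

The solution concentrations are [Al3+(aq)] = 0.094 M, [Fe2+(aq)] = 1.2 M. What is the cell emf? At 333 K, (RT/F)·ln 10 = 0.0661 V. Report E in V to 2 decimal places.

Since E°(Fe²⁺/Fe) > E°(Al³⁺/Al), Fe²⁺/Fe serves as the cathode.
The standard potential is −0.441 − (−1.668) = +1.227 V and the balanced reaction transfers n = 6 electrons.
For the overall reaction 3 Fe2+(aq) + 2 Al(s) → 3 Fe(s) + 2 Al3+(aq), Q = [Al3+(aq)]^2 / [Fe2+(aq)]^3 = 0.00511, giving log Q = −2.291.
Applying E = E° − (RT ln10/nF)·log Q gives +1.227 − (0.0661/6)(−2.291) = +1.25 V.

+1.25 V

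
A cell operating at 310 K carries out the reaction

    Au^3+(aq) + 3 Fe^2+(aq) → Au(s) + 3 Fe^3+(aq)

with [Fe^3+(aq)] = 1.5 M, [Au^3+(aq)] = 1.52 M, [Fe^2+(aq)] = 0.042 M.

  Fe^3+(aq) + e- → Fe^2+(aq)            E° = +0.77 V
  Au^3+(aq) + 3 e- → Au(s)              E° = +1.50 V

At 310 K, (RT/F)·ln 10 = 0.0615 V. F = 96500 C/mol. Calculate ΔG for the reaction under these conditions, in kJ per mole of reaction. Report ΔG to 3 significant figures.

E°cell = +1.50 − (+0.77) = +0.73 V; the balanced reaction transfers n = 3 electrons.
Q = [Fe^3+(aq)]^3 / ([Au^3+(aq)]·[Fe^2+(aq)]^3) = 3×10^4, so log Q = 4.477 and E = +0.73 − (0.0615/3)(4.477) = +0.6382 V.
Then ΔG = −nFE = −3 × 96500 × +0.6382 J/mol = −185 kJ/mol.

−185 kJ/mol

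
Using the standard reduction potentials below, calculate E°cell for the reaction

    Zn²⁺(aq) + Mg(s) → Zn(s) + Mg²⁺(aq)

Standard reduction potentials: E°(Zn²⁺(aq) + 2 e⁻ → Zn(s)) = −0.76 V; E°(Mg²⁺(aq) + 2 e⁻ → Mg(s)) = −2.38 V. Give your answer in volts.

Zn²⁺(aq) gains electrons, so the Zn²⁺/Zn couple is the cathode; the Mg²⁺/Mg couple is the anode.
E°cell = E°(cathode) − E°(anode) = −0.76 − (−2.38) = +1.62 V.
The positive value indicates the reaction is spontaneous as written.

+1.62 V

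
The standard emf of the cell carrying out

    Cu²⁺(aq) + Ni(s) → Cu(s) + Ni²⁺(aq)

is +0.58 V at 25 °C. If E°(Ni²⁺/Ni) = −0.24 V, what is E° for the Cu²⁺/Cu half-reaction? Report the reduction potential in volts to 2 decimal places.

+0.34 V

In the reaction as written the Cu²⁺/Cu couple is reduced (cathode) and Ni²⁺/Ni is oxidized (anode), so E°cell = E°(Cu²⁺/Cu) − E°(Ni²⁺/Ni).
E°(Cu²⁺/Cu) = E°cell + E°(anode) = +0.58 + (−0.24) = +0.34 V.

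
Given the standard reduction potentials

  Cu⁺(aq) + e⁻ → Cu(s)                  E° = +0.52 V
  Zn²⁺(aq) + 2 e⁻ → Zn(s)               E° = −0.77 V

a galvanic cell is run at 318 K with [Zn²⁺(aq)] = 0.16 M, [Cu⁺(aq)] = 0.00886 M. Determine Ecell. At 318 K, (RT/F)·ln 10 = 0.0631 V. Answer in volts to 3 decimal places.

+1.186 V

The Cu⁺/Cu couple has the more positive E°, so it is the cathode; Zn²⁺/Zn is the anode.
E°cell = +0.52 − (−0.77) = +1.29 V, with n = 2 electrons transferred.
For the overall reaction 2 Cu⁺(aq) + Zn(s) → 2 Cu(s) + Zn²⁺(aq), Q = [Zn²⁺(aq)] / [Cu⁺(aq)]^2 = 2.04×10^3, giving log Q = 3.309.
E = E° − (0.0631/n)·log Q = +1.29 − (0.0631/2)(3.309) = +1.186 V.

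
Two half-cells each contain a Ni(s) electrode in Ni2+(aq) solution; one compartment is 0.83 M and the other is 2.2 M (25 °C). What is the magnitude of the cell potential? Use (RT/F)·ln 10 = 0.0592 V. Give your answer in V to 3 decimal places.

For a concentration cell E°cell = 0, since both electrodes use the same couple.
The compartment with the higher Ni2+(aq) concentration (2.2 M) acts as the cathode; ions are reduced there and produced at the dilute (0.83 M) anode.
With n = 2, Ecell = −(0.0592/2)·log([dilute]/[conc]) = −(0.0592/2)·log(0.83/2.2) = +0.013 V.

0.013 V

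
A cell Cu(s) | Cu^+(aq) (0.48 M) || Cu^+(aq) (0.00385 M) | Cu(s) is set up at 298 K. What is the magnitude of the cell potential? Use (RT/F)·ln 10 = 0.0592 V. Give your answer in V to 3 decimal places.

For a concentration cell E°cell = 0, since both electrodes use the same couple.
The compartment with the higher Cu^+(aq) concentration (0.48 M) acts as the cathode; ions are reduced there and produced at the dilute (0.00385 M) anode.
With n = 1, Ecell = −(0.0592/1)·log([dilute]/[conc]) = −(0.0592/1)·log(0.00385/0.48) = +0.124 V.

0.124 V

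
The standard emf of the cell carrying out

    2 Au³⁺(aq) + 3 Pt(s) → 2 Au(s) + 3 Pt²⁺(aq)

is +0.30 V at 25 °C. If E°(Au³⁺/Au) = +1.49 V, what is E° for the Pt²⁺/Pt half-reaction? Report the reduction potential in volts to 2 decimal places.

In the reaction as written the Au³⁺/Au couple is reduced (cathode) and Pt²⁺/Pt is oxidized (anode), so E°cell = E°(Au³⁺/Au) − E°(Pt²⁺/Pt).
E°(Pt²⁺/Pt) = E°(cathode) − E°cell = +1.49 − (+0.30) = +1.19 V.

+1.19 V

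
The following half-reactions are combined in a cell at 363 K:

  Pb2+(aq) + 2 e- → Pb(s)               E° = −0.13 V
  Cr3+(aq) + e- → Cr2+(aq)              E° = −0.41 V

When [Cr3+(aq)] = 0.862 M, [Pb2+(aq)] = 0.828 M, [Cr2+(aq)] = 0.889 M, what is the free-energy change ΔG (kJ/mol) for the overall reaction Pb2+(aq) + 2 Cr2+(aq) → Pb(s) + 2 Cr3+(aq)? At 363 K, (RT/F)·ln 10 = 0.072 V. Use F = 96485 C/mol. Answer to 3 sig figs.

−53.6 kJ/mol

E°cell = −0.13 − (−0.41) = +0.28 V; the balanced reaction transfers n = 2 electrons.
Here Q = [Cr3+(aq)]^2 / ([Pb2+(aq)]·[Cr2+(aq)]^2) = 1.14 (log Q = 0.055), giving E = +0.28 − (0.072/2)·(0.055) = +0.2780 V.
ΔG = −nFE = −(2)(96485)(+0.2780) J/mol = −53.6 kJ/mol.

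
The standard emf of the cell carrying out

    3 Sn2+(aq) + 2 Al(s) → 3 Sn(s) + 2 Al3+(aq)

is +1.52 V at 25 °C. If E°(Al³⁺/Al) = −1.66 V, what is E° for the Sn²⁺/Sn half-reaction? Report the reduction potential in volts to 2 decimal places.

In the reaction as written the Sn²⁺/Sn couple is reduced (cathode) and Al³⁺/Al is oxidized (anode), so E°cell = E°(Sn²⁺/Sn) − E°(Al³⁺/Al).
E°(Sn²⁺/Sn) = E°cell + E°(anode) = +1.52 + (−1.66) = −0.14 V.

−0.14 V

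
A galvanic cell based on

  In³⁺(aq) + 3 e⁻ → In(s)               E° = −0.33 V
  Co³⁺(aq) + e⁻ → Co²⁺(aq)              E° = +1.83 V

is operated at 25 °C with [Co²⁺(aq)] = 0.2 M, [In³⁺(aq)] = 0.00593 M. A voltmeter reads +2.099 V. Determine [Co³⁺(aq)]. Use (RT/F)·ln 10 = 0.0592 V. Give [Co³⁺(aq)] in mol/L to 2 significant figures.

0.0034 M

With Co³⁺/Co²⁺ at the cathode and In³⁺/In at the anode, E°cell = +1.83 − (−0.33) = +2.16 V (n = 3).
Since E = E° − (0.0592/n)·log Q, log Q = n(E° − E)/0.0592 = 3.091.
For 3 Co³⁺(aq) + In(s) → 3 Co²⁺(aq) + In³⁺(aq), the reaction quotient is Q = ([Co²⁺(aq)]^3·[In³⁺(aq)]) / [Co³⁺(aq)]^3.
Solving for the unknown gives log [Co³⁺(aq)] = −2.472, so [Co³⁺(aq)] ≈ 0.0034 M.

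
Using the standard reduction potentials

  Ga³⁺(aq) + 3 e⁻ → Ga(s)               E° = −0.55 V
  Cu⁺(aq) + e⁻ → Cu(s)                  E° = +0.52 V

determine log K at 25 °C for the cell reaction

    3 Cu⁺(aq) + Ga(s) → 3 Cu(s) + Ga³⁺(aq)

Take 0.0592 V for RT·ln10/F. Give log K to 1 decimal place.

The Cu⁺/Cu couple is reduced (cathode); E°cell = +0.52 − (−0.55) = +1.07 V with n = 3.
At equilibrium E = 0, so log K = nE°cell / 0.0592 = (3)(+1.07) / 0.0592 = 54.2.

log K = 54.2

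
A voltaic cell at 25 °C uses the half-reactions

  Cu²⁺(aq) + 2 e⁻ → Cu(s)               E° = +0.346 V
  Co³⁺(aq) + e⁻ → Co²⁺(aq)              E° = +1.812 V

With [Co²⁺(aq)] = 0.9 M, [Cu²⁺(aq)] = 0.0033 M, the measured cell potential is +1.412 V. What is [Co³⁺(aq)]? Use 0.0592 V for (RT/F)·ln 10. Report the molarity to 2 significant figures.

0.0063 M

The Co³⁺/Co²⁺ couple has the larger reduction potential, so it is the cathode: E°cell = +1.812 − (+0.346) = +1.466 V and n = 2.
Rearranging E = E° − (0.0592/n)·log Q gives log Q = 2(+1.466 − (+1.412))/0.0592 = 1.824.
For 2 Co³⁺(aq) + Cu(s) → 2 Co²⁺(aq) + Cu²⁺(aq), the reaction quotient is Q = ([Co²⁺(aq)]^2·[Cu²⁺(aq)]) / [Co³⁺(aq)]^2.
Isolating [Co³⁺(aq)] in Q = 10^{1.824} yields log [Co³⁺(aq)] = −2.199, i.e. 0.0063 M.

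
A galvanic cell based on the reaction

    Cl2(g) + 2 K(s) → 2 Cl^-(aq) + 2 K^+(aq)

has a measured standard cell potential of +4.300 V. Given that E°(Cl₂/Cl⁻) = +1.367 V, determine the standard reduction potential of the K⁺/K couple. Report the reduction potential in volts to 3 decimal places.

In the reaction as written the Cl₂/Cl⁻ couple is reduced (cathode) and K⁺/K is oxidized (anode), so E°cell = E°(Cl₂/Cl⁻) − E°(K⁺/K).
E°(K⁺/K) = E°(cathode) − E°cell = +1.367 − (+4.300) = −2.933 V.

−2.933 V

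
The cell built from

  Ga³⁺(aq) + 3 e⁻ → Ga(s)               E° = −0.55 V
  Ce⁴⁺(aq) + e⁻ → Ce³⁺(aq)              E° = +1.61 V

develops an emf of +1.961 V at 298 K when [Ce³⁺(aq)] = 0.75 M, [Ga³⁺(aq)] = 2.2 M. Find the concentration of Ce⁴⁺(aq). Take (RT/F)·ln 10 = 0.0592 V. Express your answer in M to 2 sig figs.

0.00042 M

The Ce⁴⁺/Ce³⁺ couple has the larger reduction potential, so it is the cathode: E°cell = +1.61 − (−0.55) = +2.16 V and n = 3.
From the Nernst equation, log Q = n(E° − E)/0.0592 = 3·(+2.16 − (+1.961))/0.0592 = 10.084.
The balanced reaction is 3 Ce⁴⁺(aq) + Ga(s) → 3 Ce³⁺(aq) + Ga³⁺(aq), so Q = ([Ce³⁺(aq)]^3·[Ga³⁺(aq)]) / [Ce⁴⁺(aq)]^3.
Solving for the unknown gives log [Ce⁴⁺(aq)] = −3.372, so [Ce⁴⁺(aq)] ≈ 0.00042 M.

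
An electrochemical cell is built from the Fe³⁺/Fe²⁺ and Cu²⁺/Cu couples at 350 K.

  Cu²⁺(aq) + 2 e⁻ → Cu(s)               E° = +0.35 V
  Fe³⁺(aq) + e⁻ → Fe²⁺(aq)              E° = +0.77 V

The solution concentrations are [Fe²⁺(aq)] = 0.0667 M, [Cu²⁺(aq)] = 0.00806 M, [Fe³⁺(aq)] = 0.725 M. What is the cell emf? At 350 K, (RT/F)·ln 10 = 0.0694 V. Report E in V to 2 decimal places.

The Fe³⁺/Fe²⁺ couple has the more positive E°, so it is the cathode; Cu²⁺/Cu is the anode.
E°cell = E°cat − E°an = +0.77 − (+0.35) = +0.42 V; n = 2.
Balancing gives 2 Fe³⁺(aq) + Cu(s) → 2 Fe²⁺(aq) + Cu²⁺(aq); hence Q = ([Fe²⁺(aq)]^2·[Cu²⁺(aq)]) / [Fe³⁺(aq)]^2 = 6.82×10^−5 (log Q = −4.166).
By the Nernst equation, E = +0.42 − (0.0694/2)·(−4.166) = +0.56 V.

+0.56 V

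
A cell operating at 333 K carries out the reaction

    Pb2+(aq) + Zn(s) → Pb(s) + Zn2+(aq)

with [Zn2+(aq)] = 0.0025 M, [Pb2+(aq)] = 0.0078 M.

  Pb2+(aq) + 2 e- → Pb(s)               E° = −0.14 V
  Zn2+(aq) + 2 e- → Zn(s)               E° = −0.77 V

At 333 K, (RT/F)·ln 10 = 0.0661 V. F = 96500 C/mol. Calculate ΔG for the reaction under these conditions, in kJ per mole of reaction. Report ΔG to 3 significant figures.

−125 kJ/mol

With Pb²⁺/Pb reduced at the cathode, E°cell = −0.14 − (−0.77) = +0.63 V and n = 2.
Here Q = [Zn2+(aq)] / [Pb2+(aq)] = 0.321 (log Q = −0.494), giving E = +0.63 − (0.0661/2)·(−0.494) = +0.6463 V.
Finally ΔG = −nFE = −(2)(96500 C/mol)(+0.6463 V) = −125 kJ/mol.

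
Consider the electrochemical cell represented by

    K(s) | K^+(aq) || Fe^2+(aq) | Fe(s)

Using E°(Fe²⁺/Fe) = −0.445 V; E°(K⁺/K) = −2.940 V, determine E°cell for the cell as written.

+2.495 V

By convention the left-hand electrode in cell notation is the anode (oxidation) and the right-hand electrode is the cathode (reduction).
E°cell = E°(right) − E°(left) = −0.445 − (−2.940) = +2.495 V.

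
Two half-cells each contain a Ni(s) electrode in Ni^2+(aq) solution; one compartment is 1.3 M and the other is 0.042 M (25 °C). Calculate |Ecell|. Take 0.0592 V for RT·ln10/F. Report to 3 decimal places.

0.044 V

For a concentration cell E°cell = 0, since both electrodes use the same couple.
The compartment with the higher Ni^2+(aq) concentration (1.3 M) acts as the cathode; ions are reduced there and produced at the dilute (0.042 M) anode.
With n = 2, Ecell = −(0.0592/2)·log([dilute]/[conc]) = −(0.0592/2)·log(0.042/1.3) = +0.044 V.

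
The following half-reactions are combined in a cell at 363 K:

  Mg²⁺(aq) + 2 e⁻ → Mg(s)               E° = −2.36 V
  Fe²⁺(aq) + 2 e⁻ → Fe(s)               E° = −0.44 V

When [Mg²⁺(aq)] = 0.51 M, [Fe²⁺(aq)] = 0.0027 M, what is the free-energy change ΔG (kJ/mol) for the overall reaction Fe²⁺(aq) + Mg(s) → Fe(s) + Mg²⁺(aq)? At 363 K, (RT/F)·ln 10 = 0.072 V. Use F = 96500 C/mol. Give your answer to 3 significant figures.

−355 kJ/mol

With Fe²⁺/Fe reduced at the cathode, E°cell = −0.44 − (−2.36) = +1.92 V and n = 2.
The reaction quotient is [Mg²⁺(aq)] / [Fe²⁺(aq)] = 189; by Nernst, E = +1.92 − (0.072/2)(2.276) = +1.8381 V.
Then ΔG = −nFE = −2 × 96500 × +1.8381 J/mol = −355 kJ/mol.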